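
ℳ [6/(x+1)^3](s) 3 * pi * (s - 2) * (s - 1)/sin(pi * s)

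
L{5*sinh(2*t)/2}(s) 5/(s^2 - 4)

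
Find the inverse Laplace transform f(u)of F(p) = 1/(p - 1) exp(u)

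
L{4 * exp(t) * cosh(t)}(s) 4 * (s - 1)/(s * (s - 2))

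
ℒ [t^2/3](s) 2/(3*s^3) 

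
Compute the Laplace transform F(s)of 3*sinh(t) 3/(s^2-1)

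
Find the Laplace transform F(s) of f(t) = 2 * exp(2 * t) 2/(s - 2) 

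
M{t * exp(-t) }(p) gamma(p + 1) 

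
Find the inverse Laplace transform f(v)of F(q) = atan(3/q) sin(3 * v)/v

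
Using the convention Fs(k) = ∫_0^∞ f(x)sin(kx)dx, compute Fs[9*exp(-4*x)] 9*k/(k^2 + 16)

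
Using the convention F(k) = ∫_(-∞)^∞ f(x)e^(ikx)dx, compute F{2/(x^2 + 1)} 2 * pi * exp(-Abs(k))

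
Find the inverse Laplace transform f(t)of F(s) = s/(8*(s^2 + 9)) cos(3*t)/8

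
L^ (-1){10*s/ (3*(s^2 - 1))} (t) 10*cosh (t)/3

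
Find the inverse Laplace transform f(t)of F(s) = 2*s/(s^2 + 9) 2*cos(3*t)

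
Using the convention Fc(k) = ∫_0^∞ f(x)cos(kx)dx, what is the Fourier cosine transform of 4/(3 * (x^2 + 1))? 2 * pi * exp(-k)/3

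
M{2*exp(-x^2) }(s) gamma(s/2) 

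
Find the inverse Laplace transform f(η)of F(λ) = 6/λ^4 η^3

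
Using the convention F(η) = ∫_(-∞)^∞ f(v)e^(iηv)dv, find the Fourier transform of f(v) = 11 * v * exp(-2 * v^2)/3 11 * sqrt(2) * I * sqrt(pi) * η * exp(-η^2/8)/24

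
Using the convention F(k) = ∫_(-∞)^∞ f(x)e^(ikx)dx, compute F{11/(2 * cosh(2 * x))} 11 * pi/(4 * cosh(pi * k/4))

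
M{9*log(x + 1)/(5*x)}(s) -9*pi*csc(pi*s)/(5*s - 5)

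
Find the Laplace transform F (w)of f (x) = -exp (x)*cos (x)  (1 - w)/ ( (w - 1)^2 + 1)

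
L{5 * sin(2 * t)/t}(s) 5 * atan(2/s)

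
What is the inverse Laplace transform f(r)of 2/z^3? r^2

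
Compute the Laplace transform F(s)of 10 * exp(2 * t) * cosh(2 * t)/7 10 * (s - 2)/(7 * s * (s - 4))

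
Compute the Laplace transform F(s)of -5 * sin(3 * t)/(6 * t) -5 * atan(3/s)/6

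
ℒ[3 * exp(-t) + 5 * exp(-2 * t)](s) 5/(s + 2) + 3/(s + 1)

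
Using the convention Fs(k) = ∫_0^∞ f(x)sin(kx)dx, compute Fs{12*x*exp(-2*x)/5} 48*k/(5*(k^2 + 4)^2)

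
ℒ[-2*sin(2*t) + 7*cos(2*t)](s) 7*s/(s^2 + 4) - 4/(s^2 + 4)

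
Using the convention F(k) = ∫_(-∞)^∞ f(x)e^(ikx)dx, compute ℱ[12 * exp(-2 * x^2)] 6 * sqrt(2) * sqrt(pi) * exp(-k^2/8)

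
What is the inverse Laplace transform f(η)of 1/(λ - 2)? exp(2 * η)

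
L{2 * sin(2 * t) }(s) 4/(s^2 + 4) 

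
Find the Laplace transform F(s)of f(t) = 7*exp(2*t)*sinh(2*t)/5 14/(5*s*(s - 4))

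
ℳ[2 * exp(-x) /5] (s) 2 * gamma(s) /5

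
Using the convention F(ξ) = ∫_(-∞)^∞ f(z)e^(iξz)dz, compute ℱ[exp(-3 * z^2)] sqrt(3) * sqrt(pi) * exp(-ξ^2/12)/3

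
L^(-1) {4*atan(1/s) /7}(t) 4*sin(t) /(7*t) 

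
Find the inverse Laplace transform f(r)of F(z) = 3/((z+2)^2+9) exp(-2 * r) * sin(3 * r)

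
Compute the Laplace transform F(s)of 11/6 11/(6 * s)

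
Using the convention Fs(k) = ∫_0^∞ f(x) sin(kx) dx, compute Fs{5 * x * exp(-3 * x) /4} 15 * k/(2 * (k^2+9) ^2) 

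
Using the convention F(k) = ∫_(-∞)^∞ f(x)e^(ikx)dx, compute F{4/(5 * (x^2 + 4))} 2 * pi * exp(-2 * Abs(k))/5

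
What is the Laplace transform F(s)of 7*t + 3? 7/s^2 + 3/s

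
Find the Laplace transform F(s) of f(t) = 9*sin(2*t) 18/(s^2 + 4) 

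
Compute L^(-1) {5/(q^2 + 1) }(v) 5 * sin(v) 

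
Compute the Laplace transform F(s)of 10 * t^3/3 20/s^4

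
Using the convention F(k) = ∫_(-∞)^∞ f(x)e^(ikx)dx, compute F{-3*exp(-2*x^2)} -3*sqrt(2)*sqrt(pi)*exp(-k^2/8)/2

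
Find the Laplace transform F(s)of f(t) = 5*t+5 5/s^2+5/s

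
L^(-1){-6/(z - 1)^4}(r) -r^3*exp(r)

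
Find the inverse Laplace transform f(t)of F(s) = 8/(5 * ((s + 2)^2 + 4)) 4 * exp(-2 * t) * sin(2 * t)/5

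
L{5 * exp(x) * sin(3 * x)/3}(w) 5/((w - 1)^2 + 9)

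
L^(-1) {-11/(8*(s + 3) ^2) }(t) -11*t*exp(-3*t) /8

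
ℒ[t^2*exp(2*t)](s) 2/(s - 2)^3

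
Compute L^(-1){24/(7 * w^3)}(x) 12 * x^2/7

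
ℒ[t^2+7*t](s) 7/s^2+2/s^3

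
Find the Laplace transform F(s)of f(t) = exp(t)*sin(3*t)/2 3/(2*((s - 1)^2 + 9))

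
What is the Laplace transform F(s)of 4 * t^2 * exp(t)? 8/(s - 1)^3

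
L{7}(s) 7/s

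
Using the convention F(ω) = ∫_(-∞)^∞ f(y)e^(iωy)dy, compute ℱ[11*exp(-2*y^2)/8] 11*sqrt(2)*sqrt(pi)*exp(-ω^2/8)/16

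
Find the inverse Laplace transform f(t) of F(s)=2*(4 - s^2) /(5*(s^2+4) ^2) -2*t*cos(2*t) /5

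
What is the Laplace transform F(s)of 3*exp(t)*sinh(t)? 3/(s*(s - 2))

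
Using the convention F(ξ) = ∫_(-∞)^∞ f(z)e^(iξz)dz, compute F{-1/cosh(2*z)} -pi/(2*cosh(pi*ξ/4))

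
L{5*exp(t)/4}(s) 5/(4*(s - 1))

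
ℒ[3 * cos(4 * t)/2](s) 3 * s/(2 * (s^2 + 16))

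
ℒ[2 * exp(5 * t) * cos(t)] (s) 2 * (s - 5)/((s - 5)^2 + 1)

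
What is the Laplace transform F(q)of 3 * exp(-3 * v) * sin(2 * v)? 6/((q + 3)^2 + 4)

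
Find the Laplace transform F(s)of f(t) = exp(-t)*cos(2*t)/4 (s + 1)/(4*((s + 1)^2 + 4))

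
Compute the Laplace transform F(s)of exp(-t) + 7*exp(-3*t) 7/(s + 3) + 1/(s + 1)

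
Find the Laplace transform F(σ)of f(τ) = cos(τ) σ/(σ^2 + 1)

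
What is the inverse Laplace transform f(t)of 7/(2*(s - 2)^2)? 7*t*exp(2*t)/2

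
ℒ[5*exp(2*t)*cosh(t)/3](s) 5*(s - 2)/(3*((s - 2)^2-1))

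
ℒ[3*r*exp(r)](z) 3/(z - 1)^2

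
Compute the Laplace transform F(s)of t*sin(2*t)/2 2*s/(s^2 + 4)^2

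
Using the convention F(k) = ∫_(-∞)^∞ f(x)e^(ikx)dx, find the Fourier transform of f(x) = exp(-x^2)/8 sqrt(pi)*exp(-k^2/4)/8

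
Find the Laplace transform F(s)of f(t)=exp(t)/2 1/(2*(s - 1))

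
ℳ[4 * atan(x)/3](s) -2 * pi * sec(pi * s/2)/(3 * s)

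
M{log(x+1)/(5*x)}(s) -pi*csc(pi*s)/(5*s - 5)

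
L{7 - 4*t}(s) 7/s - 4/s^2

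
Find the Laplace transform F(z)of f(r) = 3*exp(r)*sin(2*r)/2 3/((z - 1)^2 + 4)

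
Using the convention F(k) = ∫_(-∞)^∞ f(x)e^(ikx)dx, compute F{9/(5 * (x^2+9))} 3 * pi * exp(-3 * Abs(k))/5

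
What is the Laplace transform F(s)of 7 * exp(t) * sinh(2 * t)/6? 7/(3 * ((s - 1)^2 - 4))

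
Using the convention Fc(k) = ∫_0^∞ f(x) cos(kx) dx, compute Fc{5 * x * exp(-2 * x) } 5 * (4 - k^2) /(k^2 + 4) ^2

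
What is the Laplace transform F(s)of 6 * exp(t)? 6/(s - 1)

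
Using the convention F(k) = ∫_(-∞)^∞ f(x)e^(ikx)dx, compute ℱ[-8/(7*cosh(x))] -8*pi/(7*cosh(pi*k/2))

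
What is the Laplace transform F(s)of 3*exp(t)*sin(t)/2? 3/(2*((s - 1)^2 + 1))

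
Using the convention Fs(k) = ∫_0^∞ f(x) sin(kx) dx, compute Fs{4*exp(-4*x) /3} 4*k/(3*(k^2 + 16) ) 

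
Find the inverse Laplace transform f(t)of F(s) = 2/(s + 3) 2 * exp(-3 * t)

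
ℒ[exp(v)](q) 1/(q - 1)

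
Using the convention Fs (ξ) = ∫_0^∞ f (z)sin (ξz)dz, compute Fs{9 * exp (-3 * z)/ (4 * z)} 9 * atan (ξ/3)/4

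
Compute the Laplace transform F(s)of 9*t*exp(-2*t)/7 9/(7*(s + 2)^2)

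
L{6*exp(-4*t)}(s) 6/(s + 4)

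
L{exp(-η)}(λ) 1/(λ + 1)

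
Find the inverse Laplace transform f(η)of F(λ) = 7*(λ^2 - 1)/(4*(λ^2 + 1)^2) 7*η*cos(η)/4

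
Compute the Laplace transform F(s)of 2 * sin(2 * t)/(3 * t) 2 * atan(2/s)/3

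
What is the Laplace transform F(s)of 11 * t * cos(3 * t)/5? 11 * (s^2-9)/(5 * (s^2 + 9)^2)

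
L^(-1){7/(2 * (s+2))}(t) 7 * exp(-2 * t)/2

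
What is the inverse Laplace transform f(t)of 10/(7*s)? 10/7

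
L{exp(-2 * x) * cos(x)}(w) (w+2)/((w+2)^2+1)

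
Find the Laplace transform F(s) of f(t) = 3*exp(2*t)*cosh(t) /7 3*(s - 2) /(7*((s - 2) ^2 - 1) ) 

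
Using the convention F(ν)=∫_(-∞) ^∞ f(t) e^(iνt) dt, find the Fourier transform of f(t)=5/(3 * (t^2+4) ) 5 * pi * exp(-2 * Abs(ν) ) /6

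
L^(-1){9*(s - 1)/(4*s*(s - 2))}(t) 9*exp(t)*cosh(t)/4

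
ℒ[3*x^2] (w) 6/w^3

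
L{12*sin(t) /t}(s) 12*atan(1/s) 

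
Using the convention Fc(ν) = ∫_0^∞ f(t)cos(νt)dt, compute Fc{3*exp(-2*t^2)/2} 3*sqrt(2)*sqrt(pi)*exp(-ν^2/8)/8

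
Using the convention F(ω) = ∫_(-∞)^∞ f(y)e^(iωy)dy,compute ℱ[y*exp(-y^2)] I*sqrt(pi)*ω*exp(-ω^2/4)/2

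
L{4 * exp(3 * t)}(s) 4/(s - 3)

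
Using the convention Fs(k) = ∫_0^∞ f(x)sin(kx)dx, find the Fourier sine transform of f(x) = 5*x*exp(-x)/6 5*k/(3*(k^2 + 1)^2)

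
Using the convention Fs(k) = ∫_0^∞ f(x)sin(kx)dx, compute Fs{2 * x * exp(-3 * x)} 12 * k/(k^2 + 9)^2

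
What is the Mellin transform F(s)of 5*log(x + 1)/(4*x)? -5*pi*csc(pi*s)/(4*s - 4)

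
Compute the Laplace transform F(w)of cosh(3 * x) w/(w^2 - 9)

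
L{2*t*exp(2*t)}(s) 2/(s - 2)^2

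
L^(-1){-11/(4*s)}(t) -11/4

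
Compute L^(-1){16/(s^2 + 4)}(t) 8 * sin(2 * t)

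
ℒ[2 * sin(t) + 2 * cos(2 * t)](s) 2 * s/(s^2 + 4) + 2/(s^2 + 1)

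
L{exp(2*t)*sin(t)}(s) 1/((s - 2)^2+1)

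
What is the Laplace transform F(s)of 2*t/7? 2/(7*s^2)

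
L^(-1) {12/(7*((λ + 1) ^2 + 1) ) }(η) 12*exp(-η)*sin(η) /7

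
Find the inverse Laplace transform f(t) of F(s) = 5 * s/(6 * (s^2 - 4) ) 5 * cosh(2 * t) /6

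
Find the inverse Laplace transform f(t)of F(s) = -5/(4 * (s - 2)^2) -5 * t * exp(2 * t)/4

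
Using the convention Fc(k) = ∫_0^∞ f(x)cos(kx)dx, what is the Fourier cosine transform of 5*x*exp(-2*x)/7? 5*(4 - k^2)/(7*(k^2+4)^2)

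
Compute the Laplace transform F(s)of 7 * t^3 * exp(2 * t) 42/(s - 2)^4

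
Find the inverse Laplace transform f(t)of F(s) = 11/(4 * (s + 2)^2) 11 * t * exp(-2 * t)/4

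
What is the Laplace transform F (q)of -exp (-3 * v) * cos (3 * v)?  (-q - 3)/ ( (q + 3)^2 + 9)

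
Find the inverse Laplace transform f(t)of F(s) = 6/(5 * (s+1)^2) 6 * t * exp(-t)/5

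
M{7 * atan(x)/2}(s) -7 * pi * sec(pi * s/2)/(4 * s)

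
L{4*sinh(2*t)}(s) 8/(s^2 - 4)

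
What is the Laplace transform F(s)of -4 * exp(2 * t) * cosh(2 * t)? 4 * (2 - s)/(s * (s - 4))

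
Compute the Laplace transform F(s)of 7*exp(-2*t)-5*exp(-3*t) 7/(s + 2)-5/(s + 3)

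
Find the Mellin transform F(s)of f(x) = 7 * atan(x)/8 -7 * pi * sec(pi * s/2)/(16 * s)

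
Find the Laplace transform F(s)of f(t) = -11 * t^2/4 -11/(2 * s^3)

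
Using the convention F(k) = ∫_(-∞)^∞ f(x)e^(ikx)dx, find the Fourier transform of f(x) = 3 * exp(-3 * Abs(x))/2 9/(k^2 + 9)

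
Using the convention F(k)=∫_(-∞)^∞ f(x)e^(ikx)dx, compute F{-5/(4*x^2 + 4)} -5*pi*exp(-Abs(k))/4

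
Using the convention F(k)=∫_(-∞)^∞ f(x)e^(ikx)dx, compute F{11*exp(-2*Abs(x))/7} 44/(7*(k^2+4))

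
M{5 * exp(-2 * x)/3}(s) 5 * gamma(s)/(3 * 2^s)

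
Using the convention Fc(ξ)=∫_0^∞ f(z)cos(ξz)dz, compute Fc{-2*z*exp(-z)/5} 2*(ξ^2-1)/(5*(ξ^2 + 1)^2)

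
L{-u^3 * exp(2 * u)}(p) -6/(p - 2)^4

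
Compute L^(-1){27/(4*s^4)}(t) 9*t^3/8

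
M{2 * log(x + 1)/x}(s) -2 * pi * csc(pi * s)/(s - 1)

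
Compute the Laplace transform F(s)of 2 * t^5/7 240/(7 * s^6)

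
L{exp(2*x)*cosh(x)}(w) (w - 2)/((w - 2)^2 - 1)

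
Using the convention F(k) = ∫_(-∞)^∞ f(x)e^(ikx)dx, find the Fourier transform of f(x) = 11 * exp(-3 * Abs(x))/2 33/(k^2 + 9)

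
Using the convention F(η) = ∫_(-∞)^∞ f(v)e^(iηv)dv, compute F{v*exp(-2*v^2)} sqrt(2)*I*sqrt(pi)*η*exp(-η^2/8)/8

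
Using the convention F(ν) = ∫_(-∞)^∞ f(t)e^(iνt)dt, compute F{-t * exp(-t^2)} -I * sqrt(pi) * ν * exp(-ν^2/4)/2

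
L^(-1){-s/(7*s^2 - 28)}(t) -cosh(2*t)/7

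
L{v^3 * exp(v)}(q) 6/(q - 1)^4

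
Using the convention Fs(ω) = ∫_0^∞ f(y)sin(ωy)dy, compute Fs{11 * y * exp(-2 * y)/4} 11 * ω/(ω^2 + 4)^2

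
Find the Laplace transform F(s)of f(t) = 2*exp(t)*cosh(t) 2*(s - 1)/(s*(s - 2))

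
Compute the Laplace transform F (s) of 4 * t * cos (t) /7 4 * (s^2-1) / (7 * (s^2+1) ^2) 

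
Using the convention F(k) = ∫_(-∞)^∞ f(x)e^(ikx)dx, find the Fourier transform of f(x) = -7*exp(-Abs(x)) -14/(k^2 + 1)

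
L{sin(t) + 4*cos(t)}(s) 1/(s^2 + 1) + 4*s/(s^2 + 1)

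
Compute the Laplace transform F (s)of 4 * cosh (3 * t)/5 4 * s/ (5 * (s^2 - 9))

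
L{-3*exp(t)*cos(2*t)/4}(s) 3*(1 - s)/(4*((s - 1)^2 + 4))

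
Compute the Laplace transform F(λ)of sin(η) 1/(λ^2+1)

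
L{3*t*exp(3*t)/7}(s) 3/(7*(s - 3)^2)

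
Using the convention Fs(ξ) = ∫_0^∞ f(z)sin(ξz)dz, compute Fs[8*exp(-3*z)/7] 8*ξ/(7*(ξ^2 + 9))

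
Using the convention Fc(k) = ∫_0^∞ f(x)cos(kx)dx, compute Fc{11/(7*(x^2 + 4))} 11*pi*exp(-2*k)/28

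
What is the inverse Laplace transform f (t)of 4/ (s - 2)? 4*exp (2*t)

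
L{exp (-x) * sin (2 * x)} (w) 2/ ( (w + 1)^2 + 4)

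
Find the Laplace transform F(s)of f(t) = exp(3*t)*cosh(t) (s - 3)/((s - 3)^2 - 1)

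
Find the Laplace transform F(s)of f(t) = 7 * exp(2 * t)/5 7/(5 * (s - 2))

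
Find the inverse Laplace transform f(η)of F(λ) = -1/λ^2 -η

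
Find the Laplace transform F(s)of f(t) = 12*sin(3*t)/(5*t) 12*atan(3/s)/5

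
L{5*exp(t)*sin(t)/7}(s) 5/(7*((s - 1)^2+1))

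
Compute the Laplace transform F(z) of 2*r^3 12/z^4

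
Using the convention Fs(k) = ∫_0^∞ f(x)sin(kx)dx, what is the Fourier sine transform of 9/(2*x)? 9*pi/4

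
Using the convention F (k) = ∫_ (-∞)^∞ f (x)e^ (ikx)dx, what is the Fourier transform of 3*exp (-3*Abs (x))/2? 9/ (k^2 + 9)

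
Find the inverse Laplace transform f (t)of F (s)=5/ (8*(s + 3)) 5*exp (-3*t)/8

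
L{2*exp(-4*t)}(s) 2/(s + 4)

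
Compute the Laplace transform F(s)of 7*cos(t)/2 7*s/(2*(s^2 + 1))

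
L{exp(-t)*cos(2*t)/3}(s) (s + 1)/(3*((s + 1)^2 + 4))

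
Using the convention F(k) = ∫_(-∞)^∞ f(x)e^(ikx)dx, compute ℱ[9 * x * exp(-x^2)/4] 9 * I * sqrt(pi) * k * exp(-k^2/4)/8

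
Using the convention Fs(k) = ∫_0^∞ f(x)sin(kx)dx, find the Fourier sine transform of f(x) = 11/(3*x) 11*pi/6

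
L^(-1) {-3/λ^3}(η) -3*η^2/2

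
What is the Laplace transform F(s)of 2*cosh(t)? 2*s/(s^2 - 1)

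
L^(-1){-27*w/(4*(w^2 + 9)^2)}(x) -9*x*sin(3*x)/8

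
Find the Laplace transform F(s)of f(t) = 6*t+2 6/s^2+2/s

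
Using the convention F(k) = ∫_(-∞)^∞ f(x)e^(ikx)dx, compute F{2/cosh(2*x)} pi/cosh(pi*k/4)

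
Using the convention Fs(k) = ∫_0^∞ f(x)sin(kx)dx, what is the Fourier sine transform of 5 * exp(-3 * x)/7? 5 * k/(7 * (k^2 + 9))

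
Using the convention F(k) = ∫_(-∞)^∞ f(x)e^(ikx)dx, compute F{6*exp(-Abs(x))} 12/(k^2 + 1)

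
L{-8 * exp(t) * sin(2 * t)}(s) -16/((s - 1)^2+4)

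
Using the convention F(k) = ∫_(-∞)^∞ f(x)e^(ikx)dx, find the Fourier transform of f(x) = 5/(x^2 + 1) 5*pi*exp(-Abs(k))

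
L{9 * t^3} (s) 54/s^4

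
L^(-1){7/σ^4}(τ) 7*τ^3/6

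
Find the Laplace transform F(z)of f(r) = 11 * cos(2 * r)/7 11 * z/(7 * (z^2+4))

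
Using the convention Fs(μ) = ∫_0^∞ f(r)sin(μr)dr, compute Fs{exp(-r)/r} atan(μ)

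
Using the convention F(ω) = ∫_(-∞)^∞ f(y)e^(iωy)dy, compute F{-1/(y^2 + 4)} -pi * exp(-2 * Abs(ω))/2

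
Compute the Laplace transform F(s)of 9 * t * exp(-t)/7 9/(7 * (s + 1)^2)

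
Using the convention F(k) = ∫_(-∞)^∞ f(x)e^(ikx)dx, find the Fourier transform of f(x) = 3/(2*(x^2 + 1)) 3*pi*exp(-Abs(k))/2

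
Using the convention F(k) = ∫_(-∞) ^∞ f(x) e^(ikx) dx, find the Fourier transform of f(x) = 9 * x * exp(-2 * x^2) 9 * sqrt(2) * I * sqrt(pi) * k * exp(-k^2/8) /8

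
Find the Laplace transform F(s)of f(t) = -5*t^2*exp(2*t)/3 -10/(3*(s - 2)^3)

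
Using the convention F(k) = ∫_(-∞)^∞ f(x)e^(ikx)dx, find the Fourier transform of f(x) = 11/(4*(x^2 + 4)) 11*pi*exp(-2*Abs(k))/8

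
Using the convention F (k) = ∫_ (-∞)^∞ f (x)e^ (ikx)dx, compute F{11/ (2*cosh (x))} 11*pi/ (2*cosh (pi*k/2))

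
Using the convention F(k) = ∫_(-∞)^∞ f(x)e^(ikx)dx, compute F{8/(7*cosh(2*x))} 4*pi/(7*cosh(pi*k/4))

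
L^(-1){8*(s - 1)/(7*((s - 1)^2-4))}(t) 8*exp(t)*cosh(2*t)/7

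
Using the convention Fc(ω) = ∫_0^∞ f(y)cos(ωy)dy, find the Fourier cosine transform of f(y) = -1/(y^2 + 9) -pi*exp(-3*ω)/6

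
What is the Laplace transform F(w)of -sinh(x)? -1/(w^2 - 1)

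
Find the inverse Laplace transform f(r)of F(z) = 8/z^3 4*r^2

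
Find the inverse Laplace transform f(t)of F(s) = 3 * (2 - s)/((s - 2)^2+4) -3 * exp(2 * t) * cos(2 * t)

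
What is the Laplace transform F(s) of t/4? 1/(4*s^2) 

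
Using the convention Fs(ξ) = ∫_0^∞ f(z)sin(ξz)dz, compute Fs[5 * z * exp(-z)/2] 5 * ξ/(ξ^2 + 1)^2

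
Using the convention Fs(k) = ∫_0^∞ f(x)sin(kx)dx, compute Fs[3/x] 3*pi/2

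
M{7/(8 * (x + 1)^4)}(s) 7 * gamma(s) * gamma(4 - s)/48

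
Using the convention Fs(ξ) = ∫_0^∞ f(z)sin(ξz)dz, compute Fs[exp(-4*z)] ξ/(ξ^2 + 16)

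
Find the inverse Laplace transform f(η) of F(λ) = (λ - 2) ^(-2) η*exp(2*η) 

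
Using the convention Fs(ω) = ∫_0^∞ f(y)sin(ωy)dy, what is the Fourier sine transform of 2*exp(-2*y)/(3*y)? 2*atan(ω/2)/3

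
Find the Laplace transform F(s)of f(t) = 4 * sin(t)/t 4 * atan(1/s)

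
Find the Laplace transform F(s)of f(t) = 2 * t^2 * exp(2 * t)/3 4/(3 * (s - 2)^3)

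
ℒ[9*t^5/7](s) 1080/(7*s^6)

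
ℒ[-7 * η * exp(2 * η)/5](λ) -7/(5 * (λ - 2)^2)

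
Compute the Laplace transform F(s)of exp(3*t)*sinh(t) 1/((s - 3)^2 - 1)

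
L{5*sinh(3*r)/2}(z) 15/(2*(z^2 - 9))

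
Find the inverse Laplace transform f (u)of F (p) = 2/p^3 u^2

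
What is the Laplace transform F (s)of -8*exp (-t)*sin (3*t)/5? -24/ (5*(s + 1)^2 + 45)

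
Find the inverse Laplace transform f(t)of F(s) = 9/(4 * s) 9/4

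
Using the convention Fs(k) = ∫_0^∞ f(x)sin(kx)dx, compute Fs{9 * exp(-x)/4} 9 * k/(4 * (k^2 + 1))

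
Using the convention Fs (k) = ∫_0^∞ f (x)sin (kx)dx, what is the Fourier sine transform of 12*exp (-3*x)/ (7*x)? 12*atan (k/3)/7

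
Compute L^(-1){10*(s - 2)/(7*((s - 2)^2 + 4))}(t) 10*exp(2*t)*cos(2*t)/7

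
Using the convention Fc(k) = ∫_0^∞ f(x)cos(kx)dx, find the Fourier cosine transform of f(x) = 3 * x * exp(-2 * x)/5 3 * (4 - k^2)/(5 * (k^2 + 4)^2)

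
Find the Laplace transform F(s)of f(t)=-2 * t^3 -12/s^4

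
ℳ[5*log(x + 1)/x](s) -5*pi*csc(pi*s)/(s - 1)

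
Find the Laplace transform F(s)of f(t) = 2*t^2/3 4/(3*s^3)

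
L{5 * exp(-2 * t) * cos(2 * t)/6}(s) 5 * (s + 2)/(6 * ((s + 2)^2 + 4))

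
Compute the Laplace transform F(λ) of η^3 6/λ^4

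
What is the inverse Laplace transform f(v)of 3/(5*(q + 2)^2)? 3*v*exp(-2*v)/5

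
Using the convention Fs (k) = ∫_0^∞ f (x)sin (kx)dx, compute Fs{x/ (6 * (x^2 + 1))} pi * exp (-k)/12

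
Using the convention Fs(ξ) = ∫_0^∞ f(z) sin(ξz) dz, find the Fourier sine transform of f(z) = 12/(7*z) 6*pi/7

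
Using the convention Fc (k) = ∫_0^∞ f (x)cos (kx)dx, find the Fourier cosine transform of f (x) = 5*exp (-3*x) 15/ (k^2 + 9)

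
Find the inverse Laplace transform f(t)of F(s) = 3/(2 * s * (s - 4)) 3 * exp(2 * t) * sinh(2 * t)/4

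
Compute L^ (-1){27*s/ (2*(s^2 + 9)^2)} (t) 9*t*sin (3*t)/4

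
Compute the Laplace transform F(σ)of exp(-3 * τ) 1/(σ+3)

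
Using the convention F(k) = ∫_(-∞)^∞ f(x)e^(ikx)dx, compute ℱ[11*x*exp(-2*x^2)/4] 11*sqrt(2)*I*sqrt(pi)*k*exp(-k^2/8)/32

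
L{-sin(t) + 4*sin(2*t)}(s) 8/(s^2 + 4) - 1/(s^2 + 1)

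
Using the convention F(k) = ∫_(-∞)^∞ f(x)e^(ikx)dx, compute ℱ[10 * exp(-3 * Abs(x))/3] 20/(k^2 + 9)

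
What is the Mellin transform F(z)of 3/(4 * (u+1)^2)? -3 * pi * (z - 1)/(4 * sin(pi * z))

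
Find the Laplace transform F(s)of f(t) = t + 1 1/s + s^(-2)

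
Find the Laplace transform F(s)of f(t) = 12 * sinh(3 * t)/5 36/(5 * (s^2 - 9))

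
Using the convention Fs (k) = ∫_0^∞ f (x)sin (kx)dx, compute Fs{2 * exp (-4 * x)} 2 * k/ (k^2 + 16)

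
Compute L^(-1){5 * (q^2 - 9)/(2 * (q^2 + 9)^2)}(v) 5 * v * cos(3 * v)/2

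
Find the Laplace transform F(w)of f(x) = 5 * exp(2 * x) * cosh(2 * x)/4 5 * (w - 2)/(4 * w * (w - 4))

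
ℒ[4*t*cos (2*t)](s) 4*(s^2 - 4)/ (s^2+4)^2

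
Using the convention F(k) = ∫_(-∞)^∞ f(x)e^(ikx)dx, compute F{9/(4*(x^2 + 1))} 9*pi*exp(-Abs(k))/4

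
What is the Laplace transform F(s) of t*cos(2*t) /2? (s^2 - 4) /(2*(s^2 + 4) ^2) 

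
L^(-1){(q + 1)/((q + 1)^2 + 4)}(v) exp(-v) * cos(2 * v)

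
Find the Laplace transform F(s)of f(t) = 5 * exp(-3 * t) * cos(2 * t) 5 * (s + 3)/((s + 3)^2 + 4)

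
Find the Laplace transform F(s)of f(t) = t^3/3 2/s^4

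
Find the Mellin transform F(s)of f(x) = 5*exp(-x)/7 5*gamma(s)/7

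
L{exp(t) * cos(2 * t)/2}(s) (s - 1)/(2 * ((s - 1)^2 + 4))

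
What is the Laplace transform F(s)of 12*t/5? 12/(5*s^2)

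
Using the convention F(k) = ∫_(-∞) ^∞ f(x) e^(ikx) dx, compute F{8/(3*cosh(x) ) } 8*pi/(3*cosh(pi*k/2) ) 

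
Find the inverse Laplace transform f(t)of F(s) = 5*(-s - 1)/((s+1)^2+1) -5*exp(-t)*cos(t)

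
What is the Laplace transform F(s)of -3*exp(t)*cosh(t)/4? 3*(1 - s)/(4*s*(s - 2))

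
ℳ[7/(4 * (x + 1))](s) 7 * pi * csc(pi * s)/4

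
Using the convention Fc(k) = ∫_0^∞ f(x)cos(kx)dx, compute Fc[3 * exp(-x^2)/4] 3 * sqrt(pi) * exp(-k^2/4)/8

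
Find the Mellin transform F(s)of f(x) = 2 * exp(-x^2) gamma(s/2)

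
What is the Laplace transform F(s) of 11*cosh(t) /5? 11*s/(5*(s^2-1) ) 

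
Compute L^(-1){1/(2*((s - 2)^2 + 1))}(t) exp(2*t)*sin(t)/2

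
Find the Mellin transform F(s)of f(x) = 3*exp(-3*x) 3^(1 - s)*gamma(s)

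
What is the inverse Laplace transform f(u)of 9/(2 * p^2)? 9 * u/2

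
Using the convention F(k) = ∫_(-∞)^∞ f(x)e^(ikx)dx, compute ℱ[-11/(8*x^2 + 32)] -11*pi*exp(-2*Abs(k))/16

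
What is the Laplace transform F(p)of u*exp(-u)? (p + 1)^(-2)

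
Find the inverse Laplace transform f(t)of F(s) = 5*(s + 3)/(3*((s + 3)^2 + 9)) 5*exp(-3*t)*cos(3*t)/3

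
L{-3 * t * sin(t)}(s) -6 * s/(s^2+1)^2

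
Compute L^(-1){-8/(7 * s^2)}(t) -8 * t/7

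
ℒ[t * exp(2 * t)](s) (s - 2)^(-2)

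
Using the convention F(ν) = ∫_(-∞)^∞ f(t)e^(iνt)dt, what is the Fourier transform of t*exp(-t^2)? I*sqrt(pi)*ν*exp(-ν^2/4)/2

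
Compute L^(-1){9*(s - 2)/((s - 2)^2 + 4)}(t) 9*exp(2*t)*cos(2*t)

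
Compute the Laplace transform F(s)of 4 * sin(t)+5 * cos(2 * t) 4/(s^2+1)+5 * s/(s^2+4)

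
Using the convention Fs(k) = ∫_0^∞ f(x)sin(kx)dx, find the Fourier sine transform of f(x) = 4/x 2 * pi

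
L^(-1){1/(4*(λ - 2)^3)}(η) η^2*exp(2*η)/8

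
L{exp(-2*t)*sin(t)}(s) 1/((s + 2)^2 + 1)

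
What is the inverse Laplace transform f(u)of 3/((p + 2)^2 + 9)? exp(-2*u)*sin(3*u)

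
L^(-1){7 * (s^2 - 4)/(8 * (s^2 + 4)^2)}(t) 7 * t * cos(2 * t)/8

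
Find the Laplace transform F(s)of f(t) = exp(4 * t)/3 1/(3 * (s - 4))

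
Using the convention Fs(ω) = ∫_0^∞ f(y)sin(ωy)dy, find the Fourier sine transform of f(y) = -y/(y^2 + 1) -pi * exp(-ω)/2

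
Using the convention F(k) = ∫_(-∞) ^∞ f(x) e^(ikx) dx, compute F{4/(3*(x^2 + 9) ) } 4*pi*exp(-3*Abs(k) ) /9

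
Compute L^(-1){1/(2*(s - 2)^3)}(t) t^2*exp(2*t)/4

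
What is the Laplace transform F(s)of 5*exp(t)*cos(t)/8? 5*(s - 1)/(8*((s - 1)^2 + 1))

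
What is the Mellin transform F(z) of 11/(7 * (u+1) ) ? 11 * pi * csc(pi * z) /7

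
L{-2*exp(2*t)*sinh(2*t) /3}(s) -4/(3*s*(s - 4) ) 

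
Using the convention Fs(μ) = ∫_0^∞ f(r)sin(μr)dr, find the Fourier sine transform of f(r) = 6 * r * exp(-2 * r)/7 24 * μ/(7 * (μ^2 + 4)^2)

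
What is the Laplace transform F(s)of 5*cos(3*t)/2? 5*s/(2*(s^2+9))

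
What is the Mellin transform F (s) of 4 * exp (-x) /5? 4 * gamma (s) /5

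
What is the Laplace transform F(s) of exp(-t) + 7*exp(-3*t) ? 7/(s + 3) + 1/(s + 1) 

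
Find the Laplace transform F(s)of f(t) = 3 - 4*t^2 3/s - 8/s^3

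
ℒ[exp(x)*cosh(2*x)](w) (w - 1)/((w - 1)^2-4)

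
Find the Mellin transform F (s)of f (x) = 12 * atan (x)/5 -6 * pi * sec (pi * s/2)/ (5 * s)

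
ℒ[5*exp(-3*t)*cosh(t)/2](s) 5*(s + 3)/(2*((s + 3)^2-1))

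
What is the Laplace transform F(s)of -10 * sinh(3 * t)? -30/(s^2 - 9)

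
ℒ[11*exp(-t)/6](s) 11/(6*(s + 1))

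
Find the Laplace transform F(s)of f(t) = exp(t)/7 1/(7*(s - 1))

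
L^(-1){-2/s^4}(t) -t^3/3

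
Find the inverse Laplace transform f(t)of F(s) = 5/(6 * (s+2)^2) 5 * t * exp(-2 * t)/6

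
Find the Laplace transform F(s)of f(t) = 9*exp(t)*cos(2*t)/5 9*(s - 1)/(5*((s - 1)^2 + 4))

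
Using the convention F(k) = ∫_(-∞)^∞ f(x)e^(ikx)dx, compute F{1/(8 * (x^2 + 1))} pi * exp(-Abs(k))/8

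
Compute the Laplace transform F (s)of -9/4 -9/ (4*s)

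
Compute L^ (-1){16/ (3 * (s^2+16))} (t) 4 * sin (4 * t)/3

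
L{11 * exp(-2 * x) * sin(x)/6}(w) 11/(6 * ((w + 2)^2 + 1))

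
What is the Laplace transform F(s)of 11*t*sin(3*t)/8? 33*s/(4*(s^2 + 9)^2)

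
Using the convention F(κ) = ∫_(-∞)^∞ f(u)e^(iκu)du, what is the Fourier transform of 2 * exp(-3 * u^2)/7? 2 * sqrt(3) * sqrt(pi) * exp(-κ^2/12)/21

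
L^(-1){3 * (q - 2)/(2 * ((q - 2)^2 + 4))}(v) 3 * exp(2 * v) * cos(2 * v)/2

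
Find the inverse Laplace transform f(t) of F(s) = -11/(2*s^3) -11*t^2/4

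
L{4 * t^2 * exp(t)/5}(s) 8/(5 * (s - 1)^3)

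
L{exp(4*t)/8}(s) 1/(8*(s - 4))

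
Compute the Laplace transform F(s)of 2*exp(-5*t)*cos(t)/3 2*(s + 5)/(3*((s + 5)^2 + 1))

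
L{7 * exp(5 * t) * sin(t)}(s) 7/((s - 5)^2 + 1)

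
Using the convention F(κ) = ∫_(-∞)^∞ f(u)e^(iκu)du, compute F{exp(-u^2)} sqrt(pi)*exp(-κ^2/4)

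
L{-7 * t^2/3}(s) -14/(3 * s^3)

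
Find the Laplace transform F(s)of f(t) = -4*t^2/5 -8/(5*s^3)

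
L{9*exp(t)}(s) 9/(s - 1)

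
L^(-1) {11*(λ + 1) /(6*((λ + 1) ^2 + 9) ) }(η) 11*exp(-η)*cos(3*η) /6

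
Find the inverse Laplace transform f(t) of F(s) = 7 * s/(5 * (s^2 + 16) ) 7 * cos(4 * t) /5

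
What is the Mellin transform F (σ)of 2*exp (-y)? 2*gamma (σ)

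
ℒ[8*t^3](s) 48/s^4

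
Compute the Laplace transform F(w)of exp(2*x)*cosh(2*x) (w - 2)/(w*(w - 4))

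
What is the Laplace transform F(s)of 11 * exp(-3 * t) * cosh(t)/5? 11 * (s + 3)/(5 * ((s + 3)^2 - 1))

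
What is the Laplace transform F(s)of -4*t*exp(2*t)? -4/(s - 2)^2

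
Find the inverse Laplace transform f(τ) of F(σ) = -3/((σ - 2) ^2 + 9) -exp(2 * τ) * sin(3 * τ) 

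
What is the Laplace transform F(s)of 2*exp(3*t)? 2/(s - 3)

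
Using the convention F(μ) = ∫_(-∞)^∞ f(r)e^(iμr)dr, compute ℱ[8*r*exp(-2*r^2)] sqrt(2)*I*sqrt(pi)*μ*exp(-μ^2/8)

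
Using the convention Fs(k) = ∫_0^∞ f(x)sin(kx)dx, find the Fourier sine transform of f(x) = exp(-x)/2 k/(2 * (k^2 + 1))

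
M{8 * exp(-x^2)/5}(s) 4 * gamma(s/2)/5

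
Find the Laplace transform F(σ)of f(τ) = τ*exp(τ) (σ - 1)^(-2)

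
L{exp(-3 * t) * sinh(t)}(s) 1/((s + 3)^2 - 1)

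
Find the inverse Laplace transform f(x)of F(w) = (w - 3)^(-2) x*exp(3*x)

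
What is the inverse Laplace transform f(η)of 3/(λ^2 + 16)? 3*sin(4*η)/4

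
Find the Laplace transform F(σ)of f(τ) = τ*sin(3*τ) 6*σ/(σ^2 + 9)^2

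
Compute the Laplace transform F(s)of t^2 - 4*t 2/s^3 - 4/s^2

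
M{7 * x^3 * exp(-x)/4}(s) 7 * gamma(s + 3)/4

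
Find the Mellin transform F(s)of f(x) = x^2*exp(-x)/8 gamma(s + 2)/8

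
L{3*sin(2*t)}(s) 6/(s^2 + 4)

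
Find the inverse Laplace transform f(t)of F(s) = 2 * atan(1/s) 2 * sin(t)/t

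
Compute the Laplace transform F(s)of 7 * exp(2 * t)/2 7/(2 * (s - 2))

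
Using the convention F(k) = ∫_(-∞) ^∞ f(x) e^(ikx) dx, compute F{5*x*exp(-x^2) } 5*I*sqrt(pi)*k*exp(-k^2/4) /2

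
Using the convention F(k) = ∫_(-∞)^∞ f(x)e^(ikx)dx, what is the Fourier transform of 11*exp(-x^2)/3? 11*sqrt(pi)*exp(-k^2/4)/3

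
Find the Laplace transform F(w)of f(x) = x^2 2/w^3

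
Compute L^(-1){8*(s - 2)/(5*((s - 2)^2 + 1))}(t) 8*exp(2*t)*cos(t)/5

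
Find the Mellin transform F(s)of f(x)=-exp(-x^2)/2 -gamma(s/2)/4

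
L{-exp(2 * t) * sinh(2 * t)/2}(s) -1/(s * (s - 4))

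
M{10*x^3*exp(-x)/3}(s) 10*gamma(s + 3)/3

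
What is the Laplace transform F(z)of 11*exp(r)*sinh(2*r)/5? 22/(5*((z - 1)^2 - 4))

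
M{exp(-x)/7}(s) gamma(s)/7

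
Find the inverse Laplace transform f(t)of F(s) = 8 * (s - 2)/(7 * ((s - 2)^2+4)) 8 * exp(2 * t) * cos(2 * t)/7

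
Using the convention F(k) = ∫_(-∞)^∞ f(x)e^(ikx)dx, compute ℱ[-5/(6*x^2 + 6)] -5*pi*exp(-Abs(k))/6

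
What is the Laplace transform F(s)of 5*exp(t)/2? 5/(2*(s - 1))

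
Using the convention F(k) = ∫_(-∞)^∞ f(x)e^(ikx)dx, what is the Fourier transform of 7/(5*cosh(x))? 7*pi/(5*cosh(pi*k/2))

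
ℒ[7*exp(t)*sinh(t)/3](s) 7/(3*s*(s - 2))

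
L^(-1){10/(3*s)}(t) 10/3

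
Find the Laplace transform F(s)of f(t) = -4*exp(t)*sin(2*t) -8/((s - 1)^2 + 4)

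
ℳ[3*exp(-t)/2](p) 3*gamma(p)/2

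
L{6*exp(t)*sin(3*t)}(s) 18/((s - 1)^2 + 9)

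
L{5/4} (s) 5/ (4 * s)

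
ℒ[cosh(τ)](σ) σ/(σ^2 - 1)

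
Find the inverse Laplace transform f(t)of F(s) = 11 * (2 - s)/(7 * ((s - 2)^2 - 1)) -11 * exp(2 * t) * cosh(t)/7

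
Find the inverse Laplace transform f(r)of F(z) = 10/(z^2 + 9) 10 * sin(3 * r)/3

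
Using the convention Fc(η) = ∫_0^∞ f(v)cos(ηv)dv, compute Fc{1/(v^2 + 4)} pi * exp(-2 * η)/4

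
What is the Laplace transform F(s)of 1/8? 1/(8*s)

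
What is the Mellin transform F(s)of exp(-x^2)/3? gamma(s/2)/6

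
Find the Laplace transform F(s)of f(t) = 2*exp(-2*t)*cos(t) 2*(s + 2)/((s + 2)^2 + 1)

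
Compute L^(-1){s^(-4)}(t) t^3/6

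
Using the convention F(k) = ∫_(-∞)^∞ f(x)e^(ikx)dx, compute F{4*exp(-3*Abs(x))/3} 8/(k^2 + 9)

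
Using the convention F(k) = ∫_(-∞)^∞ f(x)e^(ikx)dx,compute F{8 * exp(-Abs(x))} 16/(k^2 + 1)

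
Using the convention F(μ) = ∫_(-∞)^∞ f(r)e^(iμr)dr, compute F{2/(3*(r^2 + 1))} 2*pi*exp(-Abs(μ))/3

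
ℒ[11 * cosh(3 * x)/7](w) 11 * w/(7 * (w^2 - 9))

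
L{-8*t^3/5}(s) -48/(5*s^4)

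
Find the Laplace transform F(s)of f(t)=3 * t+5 3/s^2+5/s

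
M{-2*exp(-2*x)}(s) -2^(1 - s)*gamma(s)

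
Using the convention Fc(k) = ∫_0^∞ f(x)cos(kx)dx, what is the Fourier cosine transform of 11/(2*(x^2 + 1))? 11*pi*exp(-k)/4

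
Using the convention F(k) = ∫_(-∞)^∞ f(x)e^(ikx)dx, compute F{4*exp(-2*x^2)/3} 2*sqrt(2)*sqrt(pi)*exp(-k^2/8)/3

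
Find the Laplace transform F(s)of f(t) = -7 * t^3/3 -14/s^4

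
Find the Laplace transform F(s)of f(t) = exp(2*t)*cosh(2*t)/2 (s - 2)/(2*s*(s - 4))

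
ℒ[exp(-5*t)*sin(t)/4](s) 1/(4*((s+5)^2+1))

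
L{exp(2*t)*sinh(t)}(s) 1/((s - 2)^2 - 1)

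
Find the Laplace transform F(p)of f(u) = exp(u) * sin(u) 1/((p - 1)^2 + 1)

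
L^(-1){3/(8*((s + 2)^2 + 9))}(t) exp(-2*t)*sin(3*t)/8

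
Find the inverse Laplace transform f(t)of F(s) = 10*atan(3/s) 10*sin(3*t)/t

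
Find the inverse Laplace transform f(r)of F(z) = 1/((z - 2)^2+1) exp(2 * r) * sin(r)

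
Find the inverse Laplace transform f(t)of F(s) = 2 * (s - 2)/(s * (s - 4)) 2 * exp(2 * t) * cosh(2 * t)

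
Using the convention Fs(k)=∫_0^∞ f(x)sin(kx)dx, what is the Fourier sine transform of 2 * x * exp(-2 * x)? 8 * k/(k^2 + 4)^2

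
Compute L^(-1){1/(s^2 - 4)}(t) sinh(2 * t)/2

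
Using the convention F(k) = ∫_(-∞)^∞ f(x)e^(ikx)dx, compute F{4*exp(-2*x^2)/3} 2*sqrt(2)*sqrt(pi)*exp(-k^2/8)/3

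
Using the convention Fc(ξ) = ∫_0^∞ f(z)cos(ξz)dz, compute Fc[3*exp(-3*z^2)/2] sqrt(3)*sqrt(pi)*exp(-ξ^2/12)/4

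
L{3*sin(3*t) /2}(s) 9/(2*(s^2+9) ) 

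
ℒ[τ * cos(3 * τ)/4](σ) (σ^2 - 9)/(4 * (σ^2+9)^2)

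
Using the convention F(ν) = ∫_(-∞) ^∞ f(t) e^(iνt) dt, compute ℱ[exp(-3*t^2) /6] sqrt(3)*sqrt(pi)*exp(-ν^2/12) /18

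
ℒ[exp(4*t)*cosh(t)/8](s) (s - 4)/(8*((s - 4)^2-1))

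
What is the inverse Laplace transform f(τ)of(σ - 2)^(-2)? τ*exp(2*τ)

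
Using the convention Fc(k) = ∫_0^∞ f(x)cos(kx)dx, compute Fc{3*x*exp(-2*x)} 3*(4 - k^2)/(k^2 + 4)^2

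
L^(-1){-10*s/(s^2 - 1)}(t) -10*cosh(t)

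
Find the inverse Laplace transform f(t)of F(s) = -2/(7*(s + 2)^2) -2*t*exp(-2*t)/7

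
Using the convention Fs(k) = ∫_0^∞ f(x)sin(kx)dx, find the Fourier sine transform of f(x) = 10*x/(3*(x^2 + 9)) 5*pi*exp(-3*k)/3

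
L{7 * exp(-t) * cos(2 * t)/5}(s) 7 * (s + 1)/(5 * ((s + 1)^2 + 4))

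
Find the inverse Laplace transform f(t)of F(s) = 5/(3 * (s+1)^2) 5 * t * exp(-t)/3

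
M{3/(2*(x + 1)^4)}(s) gamma(s)*gamma(4 - s)/4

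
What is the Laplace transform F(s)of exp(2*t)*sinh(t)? 1/((s - 2)^2 - 1)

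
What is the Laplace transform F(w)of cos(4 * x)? w/(w^2 + 16)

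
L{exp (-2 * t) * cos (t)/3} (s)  (s + 2)/ (3 * ( (s + 2)^2 + 1))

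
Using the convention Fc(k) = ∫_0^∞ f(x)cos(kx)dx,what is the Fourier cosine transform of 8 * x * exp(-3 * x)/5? 8 * (9 - k^2)/(5 * (k^2 + 9)^2)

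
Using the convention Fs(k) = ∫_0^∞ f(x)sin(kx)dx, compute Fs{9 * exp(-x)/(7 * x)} 9 * atan(k)/7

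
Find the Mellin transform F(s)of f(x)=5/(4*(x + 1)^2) -5*pi*(s - 1)/(4*sin(pi*s))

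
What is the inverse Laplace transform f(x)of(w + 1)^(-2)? x*exp(-x)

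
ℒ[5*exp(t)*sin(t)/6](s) 5/(6*((s - 1)^2 + 1))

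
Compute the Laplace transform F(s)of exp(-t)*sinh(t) 1/(s*(s + 2))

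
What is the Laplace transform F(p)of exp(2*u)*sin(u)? 1/((p - 2)^2+1)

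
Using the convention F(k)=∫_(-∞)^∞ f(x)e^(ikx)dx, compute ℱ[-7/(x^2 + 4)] -7*pi*exp(-2*Abs(k))/2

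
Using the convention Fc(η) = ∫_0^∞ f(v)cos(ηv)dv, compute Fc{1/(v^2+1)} pi * exp(-η)/2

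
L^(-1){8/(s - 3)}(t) 8*exp(3*t)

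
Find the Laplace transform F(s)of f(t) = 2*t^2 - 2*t 4/s^3 - 2/s^2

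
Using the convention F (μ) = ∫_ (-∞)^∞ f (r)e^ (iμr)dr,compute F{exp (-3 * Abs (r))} 6/ (μ^2 + 9)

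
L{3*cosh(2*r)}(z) 3*z/(z^2 - 4)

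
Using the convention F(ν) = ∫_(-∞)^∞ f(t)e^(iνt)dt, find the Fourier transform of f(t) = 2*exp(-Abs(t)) 4/(ν^2 + 1)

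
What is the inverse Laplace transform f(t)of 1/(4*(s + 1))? exp(-t)/4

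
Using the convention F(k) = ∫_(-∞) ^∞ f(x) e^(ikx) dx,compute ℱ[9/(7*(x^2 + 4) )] 9*pi*exp(-2*Abs(k) ) /14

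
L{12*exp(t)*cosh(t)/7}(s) 12*(s - 1)/(7*s*(s - 2))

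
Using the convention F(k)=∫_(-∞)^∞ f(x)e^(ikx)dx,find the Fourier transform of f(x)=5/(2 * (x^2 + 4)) 5 * pi * exp(-2 * Abs(k))/4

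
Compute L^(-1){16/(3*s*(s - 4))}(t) 8*exp(2*t)*sinh(2*t)/3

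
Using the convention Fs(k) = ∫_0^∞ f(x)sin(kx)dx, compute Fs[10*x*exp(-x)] 20*k/(k^2 + 1)^2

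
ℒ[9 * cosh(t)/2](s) 9 * s/(2 * (s^2-1))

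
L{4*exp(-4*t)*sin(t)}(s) 4/((s + 4)^2 + 1)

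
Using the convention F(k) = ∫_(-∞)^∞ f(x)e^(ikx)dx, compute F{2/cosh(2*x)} pi/cosh(pi*k/4)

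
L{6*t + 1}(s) 6/s^2 + 1/s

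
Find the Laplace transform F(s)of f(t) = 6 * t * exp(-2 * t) 6/(s+2)^2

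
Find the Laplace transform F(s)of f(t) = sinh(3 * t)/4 3/(4 * (s^2 - 9))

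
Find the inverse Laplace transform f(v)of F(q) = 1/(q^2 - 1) sinh(v)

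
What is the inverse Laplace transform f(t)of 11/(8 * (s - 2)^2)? 11 * t * exp(2 * t)/8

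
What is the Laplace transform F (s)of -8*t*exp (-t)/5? -8/ (5*(s + 1)^2)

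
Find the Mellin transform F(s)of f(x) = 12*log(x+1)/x -12*pi*csc(pi*s)/(s - 1)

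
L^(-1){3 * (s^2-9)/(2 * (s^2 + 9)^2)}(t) 3 * t * cos(3 * t)/2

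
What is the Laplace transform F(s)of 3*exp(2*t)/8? 3/(8*(s - 2))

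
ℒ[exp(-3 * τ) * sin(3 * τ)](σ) 3/((σ+3)^2+9)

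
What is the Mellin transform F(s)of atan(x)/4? -pi * sec(pi * s/2)/(8 * s)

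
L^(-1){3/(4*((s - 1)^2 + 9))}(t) exp(t)*sin(3*t)/4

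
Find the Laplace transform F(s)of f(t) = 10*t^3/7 60/(7*s^4)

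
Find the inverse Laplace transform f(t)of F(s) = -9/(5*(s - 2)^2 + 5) -9*exp(2*t)*sin(t)/5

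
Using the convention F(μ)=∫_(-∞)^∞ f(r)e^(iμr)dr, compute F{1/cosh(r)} pi/cosh(pi*μ/2)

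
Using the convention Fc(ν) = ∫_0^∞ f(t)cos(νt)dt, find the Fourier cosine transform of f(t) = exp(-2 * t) 2/(ν^2 + 4)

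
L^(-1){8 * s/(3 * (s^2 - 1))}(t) 8 * cosh(t)/3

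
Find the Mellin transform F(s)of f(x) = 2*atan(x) -pi*sec(pi*s/2)/s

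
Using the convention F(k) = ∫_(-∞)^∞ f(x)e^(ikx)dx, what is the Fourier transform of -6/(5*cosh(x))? -6*pi/(5*cosh(pi*k/2))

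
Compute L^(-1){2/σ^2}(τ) 2*τ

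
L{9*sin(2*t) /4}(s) 9/(2*(s^2 + 4) ) 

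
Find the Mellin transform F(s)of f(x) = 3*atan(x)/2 -3*pi*sec(pi*s/2)/(4*s)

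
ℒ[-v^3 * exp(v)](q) -6/(q - 1) ^4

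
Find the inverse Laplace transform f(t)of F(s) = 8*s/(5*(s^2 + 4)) 8*cos(2*t)/5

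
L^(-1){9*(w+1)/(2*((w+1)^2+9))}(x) 9*exp(-x)*cos(3*x)/2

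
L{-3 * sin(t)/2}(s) -3/(2 * s^2 + 2)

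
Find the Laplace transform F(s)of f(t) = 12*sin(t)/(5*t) 12*atan(1/s)/5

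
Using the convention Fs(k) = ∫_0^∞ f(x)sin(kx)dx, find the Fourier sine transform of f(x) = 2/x pi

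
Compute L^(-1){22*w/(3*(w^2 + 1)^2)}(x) 11*x*sin(x)/3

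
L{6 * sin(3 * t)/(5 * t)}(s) 6 * atan(3/s)/5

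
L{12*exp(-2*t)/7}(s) 12/(7*(s + 2))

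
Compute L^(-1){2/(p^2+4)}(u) sin(2 * u)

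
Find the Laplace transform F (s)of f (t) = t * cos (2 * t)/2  (s^2-4)/ (2 * (s^2 + 4)^2)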